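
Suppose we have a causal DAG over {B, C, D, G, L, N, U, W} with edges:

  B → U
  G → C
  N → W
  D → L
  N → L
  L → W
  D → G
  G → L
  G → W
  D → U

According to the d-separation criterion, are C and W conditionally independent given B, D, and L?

There are 5 undirected paths between C and W; checking each against the conditioning set {B, D, L}:
Path 1: C ← G ← D → L ← N → W
  D is a fork here and D is conditioned on, so the path is blocked at D.
Path 2: C ← G ← D → L → W
  D is a fork here and D is conditioned on, so the path is blocked at D.
Path 3: C ← G → L ← N → W
  G is a fork and G is not conditioned on; L is a collider and L is conditioned on, which opens it; N is a fork and N is not conditioned on — no node blocks this path, so it is active.
Path 4: C ← G → L → W
  L is a chain here and L is conditioned on, so the path is blocked at L.
Path 5: C ← G → W
  G is a fork and G is not conditioned on — no node blocks this path, so it is active.
Because an active path exists, C and W are not d-separated.

No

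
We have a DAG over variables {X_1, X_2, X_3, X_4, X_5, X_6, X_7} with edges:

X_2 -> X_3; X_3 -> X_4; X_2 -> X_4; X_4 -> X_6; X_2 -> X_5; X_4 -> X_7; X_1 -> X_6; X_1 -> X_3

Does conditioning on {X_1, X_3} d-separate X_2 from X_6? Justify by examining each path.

No — X_2 and X_6 are not d-separated given {X_1, X_3}.

There are 4 undirected paths between X_2 and X_6; checking each against the conditioning set {X_1, X_3}:
Path 1: X_2 → X_4 → X_6
  X_4 is a chain and X_4 is not conditioned on — no node blocks this path, so it is active.
Path 2: X_2 → X_4 ← X_3 ← X_1 → X_6
  X_4 is a collider here and neither X_4 nor any of its descendants is conditioned on, so the collider stays closed — the path is blocked at X_4.
Path 3: X_2 → X_3 → X_4 → X_6
  X_3 is a chain here and X_3 is conditioned on, so the path is blocked at X_3.
Path 4: X_2 → X_3 ← X_1 → X_6
  X_1 is a fork here and X_1 is conditioned on, so the path is blocked at X_1.
Since the path X_2 → X_4 → X_6 is active, X_2 and X_6 are not d-separated given {X_1, X_3}.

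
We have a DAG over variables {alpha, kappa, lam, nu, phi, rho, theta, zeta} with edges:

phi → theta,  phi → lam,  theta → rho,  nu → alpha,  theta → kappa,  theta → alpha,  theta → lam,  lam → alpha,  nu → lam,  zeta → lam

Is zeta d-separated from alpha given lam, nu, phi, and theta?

4 paths connect zeta and alpha; each must be blocked for d-separation to hold:
Path 1: zeta → lam ← nu → alpha
  nu is a fork here and nu is conditioned on, so the path is blocked at nu.
Path 2: zeta → lam ← theta → alpha
  theta is a fork here and theta is conditioned on, so the path is blocked at theta.
Path 3: zeta → lam ← phi → theta → alpha
  phi is a fork here and phi is conditioned on, so the path is blocked at phi.
Path 4: zeta → lam → alpha
  lam is a chain here and lam is conditioned on, so the path is blocked at lam.
Every path is blocked, so zeta and alpha are d-separated given {lam, nu, phi, theta}.

Yes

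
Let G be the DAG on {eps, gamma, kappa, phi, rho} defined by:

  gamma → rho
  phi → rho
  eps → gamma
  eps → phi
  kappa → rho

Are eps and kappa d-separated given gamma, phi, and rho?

Yes

2 paths connect eps and kappa; each must be blocked for d-separation to hold:
Path 1: eps → gamma → rho ← kappa
  gamma is a chain here and gamma is conditioned on, so the path is blocked at gamma.
Path 2: eps → phi → rho ← kappa
  phi is a chain here and phi is conditioned on, so the path is blocked at phi.
All paths are blocked; eps ⊥ kappa | {gamma, phi, rho} holds.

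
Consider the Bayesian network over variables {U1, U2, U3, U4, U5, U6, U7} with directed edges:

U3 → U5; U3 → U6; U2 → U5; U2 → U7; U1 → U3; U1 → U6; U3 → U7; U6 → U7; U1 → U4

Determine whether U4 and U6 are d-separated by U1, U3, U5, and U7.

Yes

We examine all 4 paths between U4 and U6:
Path 1: U4 ← U1 → U3 → U6
  U1 is a fork here and U1 is conditioned on, so the path is blocked at U1.
Path 2: U4 ← U1 → U3 → U5 ← U2 → U7 ← U6
  U1 is a fork here and U1 is conditioned on, so the path is blocked at U1.
Path 3: U4 ← U1 → U3 → U7 ← U6
  U1 is a fork here and U1 is conditioned on, so the path is blocked at U1.
Path 4: U4 ← U1 → U6
  U1 is a fork here and U1 is conditioned on, so the path is blocked at U1.
Every path is blocked, so U4 and U6 are d-separated given {U1, U3, U5, U7}.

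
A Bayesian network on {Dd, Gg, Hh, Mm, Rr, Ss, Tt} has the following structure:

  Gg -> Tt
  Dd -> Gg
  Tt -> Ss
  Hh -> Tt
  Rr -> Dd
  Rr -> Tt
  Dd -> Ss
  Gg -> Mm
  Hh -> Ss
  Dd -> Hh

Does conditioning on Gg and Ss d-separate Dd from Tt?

No — Dd and Tt are not d-separated given {Gg, Ss}.

6 paths connect Dd and Tt; each must be blocked for d-separation to hold:
Path 1: Dd ← Rr → Tt
  Rr is a fork and Rr is not conditioned on — no node blocks this path, so it is active.
Path 2: Dd → Hh → Tt
  Hh is a chain and Hh is not conditioned on — no node blocks this path, so it is active.
Path 3: Dd → Hh → Ss ← Tt
  Hh is a chain and Hh is not conditioned on; Ss is a collider and Ss is conditioned on, which opens it — no node blocks this path, so it is active.
Path 4: Dd → Gg → Tt
  Gg is a chain here and Gg is conditioned on, so the path is blocked at Gg.
Path 5: Dd → Ss ← Tt
  Ss is a collider and Ss is conditioned on, which opens it — no node blocks this path, so it is active.
Path 6: Dd → Ss ← Hh → Tt
  Ss is a collider and Ss is conditioned on, which opens it; Hh is a fork and Hh is not conditioned on — no node blocks this path, so it is active.
At least one path is unblocked, so d-separation fails.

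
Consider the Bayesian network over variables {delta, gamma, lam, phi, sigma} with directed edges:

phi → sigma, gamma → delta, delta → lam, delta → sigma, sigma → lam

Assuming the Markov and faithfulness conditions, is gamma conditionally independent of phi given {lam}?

No

We examine all 2 paths between gamma and phi:
  1. gamma → delta → lam ← sigma ← phi — delta:chain[open]; lam:collider[open]; sigma:chain[open] ⇒ active
  2. gamma → delta → sigma ← phi — delta:chain[open]; sigma:collider[open] ⇒ active
At least one path is unblocked, so d-separation fails.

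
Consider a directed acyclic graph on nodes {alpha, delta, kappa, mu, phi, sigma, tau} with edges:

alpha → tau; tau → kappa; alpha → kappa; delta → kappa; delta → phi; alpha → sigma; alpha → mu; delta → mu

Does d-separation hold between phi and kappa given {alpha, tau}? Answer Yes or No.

There are 3 undirected paths between phi and kappa; checking each against the conditioning set {alpha, tau}:
Path 1: phi ← delta → mu ← alpha → tau → kappa
  mu is a collider here and neither mu nor any of its descendants is conditioned on, so the collider stays closed — the path is blocked at mu.
Path 2: phi ← delta → mu ← alpha → kappa
  mu is a collider here and neither mu nor any of its descendants is conditioned on, so the collider stays closed — the path is blocked at mu.
Path 3: phi ← delta → kappa
  delta is a fork and delta is not conditioned on — no node blocks this path, so it is active.
Because an active path exists, phi and kappa are not d-separated.

No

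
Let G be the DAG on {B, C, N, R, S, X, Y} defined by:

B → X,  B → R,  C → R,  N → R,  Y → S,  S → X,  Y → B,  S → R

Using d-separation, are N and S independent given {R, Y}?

No

We examine all 3 paths between N and S:
Path 1: N → R ← B → X ← S
  X is a collider here and neither X nor any of its descendants is conditioned on, so the collider stays closed — the path is blocked at X.
Path 2: N → R ← B ← Y → S
  Y is a fork here and Y is conditioned on, so the path is blocked at Y.
Path 3: N → R ← S
  R is a collider and R is conditioned on, which opens it — no node blocks this path, so it is active.
At least one path is unblocked, so d-separation fails.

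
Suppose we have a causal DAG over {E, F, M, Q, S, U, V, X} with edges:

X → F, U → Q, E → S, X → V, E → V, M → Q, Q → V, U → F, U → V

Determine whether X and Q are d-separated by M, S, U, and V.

We examine all 4 paths between X and Q:
Path 1: X → F ← U → V ← Q
  F is a collider here and neither F nor any of its descendants is conditioned on, so the collider stays closed — the path is blocked at F.
Path 2: X → F ← U → Q
  F is a collider here and neither F nor any of its descendants is conditioned on, so the collider stays closed — the path is blocked at F.
Path 3: X → V ← U → Q
  U is a fork here and U is conditioned on, so the path is blocked at U.
Path 4: X → V ← Q
  V is a collider and V is conditioned on, which opens it — no node blocks this path, so it is active.
Since the path X → V ← Q is active, X and Q are not d-separated given {M, S, U, V}.

No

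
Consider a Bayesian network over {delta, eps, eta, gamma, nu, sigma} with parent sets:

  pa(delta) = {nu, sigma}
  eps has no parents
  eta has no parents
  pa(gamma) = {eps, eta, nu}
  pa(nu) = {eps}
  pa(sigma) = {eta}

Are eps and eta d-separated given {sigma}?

4 paths connect eps and eta; each must be blocked for d-separation to hold:
Path 1: eps → gamma ← eta
  gamma is a collider here and neither gamma nor any of its descendants is conditioned on, so the collider stays closed — the path is blocked at gamma.
Path 2: eps → gamma ← nu → delta ← sigma ← eta
  gamma is a collider here and neither gamma nor any of its descendants is conditioned on, so the collider stays closed — the path is blocked at gamma.
Path 3: eps → nu → gamma ← eta
  gamma is a collider here and neither gamma nor any of its descendants is conditioned on, so the collider stays closed — the path is blocked at gamma.
Path 4: eps → nu → delta ← sigma ← eta
  delta is a collider here and neither delta nor any of its descendants is conditioned on, so the collider stays closed — the path is blocked at delta.
Every path is blocked, so eps and eta are d-separated given {sigma}.

Yes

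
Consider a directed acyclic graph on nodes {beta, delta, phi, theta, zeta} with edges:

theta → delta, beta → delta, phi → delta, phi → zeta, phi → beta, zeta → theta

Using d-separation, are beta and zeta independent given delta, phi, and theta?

Yes

Enumerating the 4 paths from beta to zeta and testing each for blocking by {delta, phi, theta}:
  1. beta ← phi → delta ← theta ← zeta — phi:fork[blocks]; delta:collider[open]; theta:chain[blocks] ⇒ blocked
  2. beta ← phi → zeta — phi:fork[blocks] ⇒ blocked
  3. beta → delta ← phi → zeta — delta:collider[open]; phi:fork[blocks] ⇒ blocked
  4. beta → delta ← theta ← zeta — delta:collider[open]; theta:chain[blocks] ⇒ blocked
Every path is blocked, so beta and zeta are d-separated given {delta, phi, theta}.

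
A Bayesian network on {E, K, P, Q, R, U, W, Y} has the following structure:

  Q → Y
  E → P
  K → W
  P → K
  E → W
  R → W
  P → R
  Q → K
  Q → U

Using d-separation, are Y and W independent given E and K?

3 paths connect Y and W; each must be blocked for d-separation to hold:
Path 1: Y ← Q → K ← P → R → W
  Q is a fork and Q is not conditioned on; K is a collider and K is conditioned on, which opens it; P is a fork and P is not conditioned on; R is a chain and R is not conditioned on — no node blocks this path, so it is active.
Path 2: Y ← Q → K ← P ← E → W
  E is a fork here and E is conditioned on, so the path is blocked at E.
Path 3: Y ← Q → K → W
  K is a chain here and K is conditioned on, so the path is blocked at K.
Because an active path exists, Y and W are not d-separated.

No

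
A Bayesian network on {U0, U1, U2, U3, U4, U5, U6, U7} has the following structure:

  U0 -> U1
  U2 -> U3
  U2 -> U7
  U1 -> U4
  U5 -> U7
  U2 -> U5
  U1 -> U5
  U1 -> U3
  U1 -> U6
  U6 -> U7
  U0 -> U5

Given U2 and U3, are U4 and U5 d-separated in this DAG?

No

There are 6 undirected paths between U4 and U5; checking each against the conditioning set {U2, U3}:
  1. U4 ← U1 ← U0 → U5 — U1:chain[open]; U0:fork[open] ⇒ active
  2. U4 ← U1 → U3 ← U2 → U7 ← U5 — U1:fork[open]; U3:collider[open]; U2:fork[blocks]; U7:collider[blocks] ⇒ blocked
  3. U4 ← U1 → U3 ← U2 → U5 — U1:fork[open]; U3:collider[open]; U2:fork[blocks] ⇒ blocked
  4. U4 ← U1 → U6 → U7 ← U2 → U5 — U1:fork[open]; U6:chain[open]; U7:collider[blocks]; U2:fork[blocks] ⇒ blocked
  5. U4 ← U1 → U6 → U7 ← U5 — U1:fork[open]; U6:chain[open]; U7:collider[blocks] ⇒ blocked
  6. U4 ← U1 → U5 — U1:fork[open] ⇒ active
Since the path U4 ← U1 ← U0 → U5 is active, U4 and U5 are not d-separated given {U2, U3}.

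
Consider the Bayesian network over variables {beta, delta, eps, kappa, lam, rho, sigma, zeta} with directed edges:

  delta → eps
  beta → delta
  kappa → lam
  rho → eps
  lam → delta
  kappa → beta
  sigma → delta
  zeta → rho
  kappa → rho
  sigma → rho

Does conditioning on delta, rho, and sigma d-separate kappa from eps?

There are 6 undirected paths between kappa and eps; checking each against the conditioning set {delta, rho, sigma}:
  1. kappa → lam → delta → eps — lam:chain[open]; delta:chain[blocks] ⇒ blocked
  2. kappa → lam → delta ← sigma → rho → eps — lam:chain[open]; delta:collider[open]; sigma:fork[blocks]; rho:chain[blocks] ⇒ blocked
  3. kappa → rho → eps — rho:chain[blocks] ⇒ blocked
  4. kappa → rho ← sigma → delta → eps — rho:collider[open]; sigma:fork[blocks]; delta:chain[blocks] ⇒ blocked
  5. kappa → beta → delta → eps — beta:chain[open]; delta:chain[blocks] ⇒ blocked
  6. kappa → beta → delta ← sigma → rho → eps — beta:chain[open]; delta:collider[open]; sigma:fork[blocks]; rho:chain[blocks] ⇒ blocked
All paths are blocked; kappa ⊥ eps | {delta, rho, sigma} holds.

Yes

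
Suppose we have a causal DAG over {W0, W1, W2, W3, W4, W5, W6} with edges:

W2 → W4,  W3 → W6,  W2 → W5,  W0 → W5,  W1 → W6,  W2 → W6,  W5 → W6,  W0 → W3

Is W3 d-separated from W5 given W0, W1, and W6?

There are 3 undirected paths between W3 and W5; checking each against the conditioning set {W0, W1, W6}:
Path 1: W3 → W6 ← W2 → W5
  W6 is a collider and W6 is conditioned on, which opens it; W2 is a fork and W2 is not conditioned on — no node blocks this path, so it is active.
Path 2: W3 → W6 ← W5
  W6 is a collider and W6 is conditioned on, which opens it — no node blocks this path, so it is active.
Path 3: W3 ← W0 → W5
  W0 is a fork here and W0 is conditioned on, so the path is blocked at W0.
At least one path is unblocked, so d-separation fails.

No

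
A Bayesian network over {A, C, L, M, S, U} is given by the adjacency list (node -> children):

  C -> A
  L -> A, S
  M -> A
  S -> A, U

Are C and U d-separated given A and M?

No

Enumerating the 2 paths from C to U and testing each for blocking by {A, M}:
Path 1: C → A ← S → U
  A is a collider and A is conditioned on, which opens it; S is a fork and S is not conditioned on — no node blocks this path, so it is active.
Path 2: C → A ← L → S → U
  A is a collider and A is conditioned on, which opens it; L is a fork and L is not conditioned on; S is a chain and S is not conditioned on — no node blocks this path, so it is active.
At least one path is unblocked, so d-separation fails.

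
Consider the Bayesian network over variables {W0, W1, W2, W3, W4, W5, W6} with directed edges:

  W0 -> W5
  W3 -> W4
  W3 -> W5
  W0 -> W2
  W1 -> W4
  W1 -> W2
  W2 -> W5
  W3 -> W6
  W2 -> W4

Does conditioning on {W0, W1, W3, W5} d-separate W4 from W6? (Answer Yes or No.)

Yes — W4 and W6 are d-separated given {W0, W1, W3, W5}.

There are 5 undirected paths between W4 and W6; checking each against the conditioning set {W0, W1, W3, W5}:
Path 1: W4 ← W1 → W2 → W5 ← W3 → W6
  W1 is a fork here and W1 is conditioned on, so the path is blocked at W1.
Path 2: W4 ← W1 → W2 ← W0 → W5 ← W3 → W6
  W1 is a fork here and W1 is conditioned on, so the path is blocked at W1.
Path 3: W4 ← W2 → W5 ← W3 → W6
  W3 is a fork here and W3 is conditioned on, so the path is blocked at W3.
Path 4: W4 ← W2 ← W0 → W5 ← W3 → W6
  W0 is a fork here and W0 is conditioned on, so the path is blocked at W0.
Path 5: W4 ← W3 → W6
  W3 is a fork here and W3 is conditioned on, so the path is blocked at W3.
All paths are blocked; W4 ⊥ W6 | {W0, W1, W3, W5} holds.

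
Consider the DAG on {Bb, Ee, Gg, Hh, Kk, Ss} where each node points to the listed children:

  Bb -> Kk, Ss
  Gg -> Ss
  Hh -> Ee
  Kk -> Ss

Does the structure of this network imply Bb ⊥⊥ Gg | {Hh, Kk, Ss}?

There are 2 undirected paths between Bb and Gg; checking each against the conditioning set {Hh, Kk, Ss}:
Path 1: Bb → Ss ← Gg
  Ss is a collider and Ss is conditioned on, which opens it — no node blocks this path, so it is active.
Path 2: Bb → Kk → Ss ← Gg
  Kk is a chain here and Kk is conditioned on, so the path is blocked at Kk.
Because an active path exists, Bb and Gg are not d-separated.

No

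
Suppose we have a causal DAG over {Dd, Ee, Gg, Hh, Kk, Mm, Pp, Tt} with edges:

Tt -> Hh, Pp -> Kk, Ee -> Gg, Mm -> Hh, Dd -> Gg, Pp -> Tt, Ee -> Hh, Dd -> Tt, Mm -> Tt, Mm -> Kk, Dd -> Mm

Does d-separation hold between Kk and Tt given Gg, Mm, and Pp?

6 paths connect Kk and Tt; each must be blocked for d-separation to hold:
  1. Kk ← Pp → Tt — Pp:fork[blocks] ⇒ blocked
  2. Kk ← Mm → Tt — Mm:fork[blocks] ⇒ blocked
  3. Kk ← Mm → Hh ← Tt — Mm:fork[blocks]; Hh:collider[blocks] ⇒ blocked
  4. Kk ← Mm → Hh ← Ee → Gg ← Dd → Tt — Mm:fork[blocks]; Hh:collider[blocks]; Ee:fork[open]; Gg:collider[open]; Dd:fork[open] ⇒ blocked
  5. Kk ← Mm ← Dd → Tt — Mm:chain[blocks]; Dd:fork[open] ⇒ blocked
  6. Kk ← Mm ← Dd → Gg ← Ee → Hh ← Tt — Mm:chain[blocks]; Dd:fork[open]; Gg:collider[open]; Ee:fork[open]; Hh:collider[blocks] ⇒ blocked
Every path is blocked, so Kk and Tt are d-separated given {Gg, Mm, Pp}.

Yes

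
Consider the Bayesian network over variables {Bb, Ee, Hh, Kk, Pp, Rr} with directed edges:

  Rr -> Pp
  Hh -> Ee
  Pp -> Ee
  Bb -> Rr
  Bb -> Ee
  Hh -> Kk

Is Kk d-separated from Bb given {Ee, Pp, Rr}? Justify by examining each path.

2 paths connect Kk and Bb; each must be blocked for d-separation to hold:
Path 1: Kk ← Hh → Ee ← Bb
  Hh is a fork and Hh is not conditioned on; Ee is a collider and Ee is conditioned on, which opens it — no node blocks this path, so it is active.
Path 2: Kk ← Hh → Ee ← Pp ← Rr ← Bb
  Pp is a chain here and Pp is conditioned on, so the path is blocked at Pp.
At least one path is unblocked, so d-separation fails.

No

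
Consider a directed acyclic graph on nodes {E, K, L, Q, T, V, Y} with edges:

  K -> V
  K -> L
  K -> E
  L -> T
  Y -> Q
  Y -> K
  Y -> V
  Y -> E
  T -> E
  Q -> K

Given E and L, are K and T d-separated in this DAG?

5 paths connect K and T; each must be blocked for d-separation to hold:
Path 1: K ← Y → E ← T
  Y is a fork and Y is not conditioned on; E is a collider and E is conditioned on, which opens it — no node blocks this path, so it is active.
Path 2: K → L → T
  L is a chain here and L is conditioned on, so the path is blocked at L.
Path 3: K → V ← Y → E ← T
  V is a collider here and neither V nor any of its descendants is conditioned on, so the collider stays closed — the path is blocked at V.
Path 4: K → E ← T
  E is a collider and E is conditioned on, which opens it — no node blocks this path, so it is active.
Path 5: K ← Q ← Y → E ← T
  Q is a chain and Q is not conditioned on; Y is a fork and Y is not conditioned on; E is a collider and E is conditioned on, which opens it — no node blocks this path, so it is active.
Since the path K ← Y → E ← T is active, K and T are not d-separated given {E, L}.

No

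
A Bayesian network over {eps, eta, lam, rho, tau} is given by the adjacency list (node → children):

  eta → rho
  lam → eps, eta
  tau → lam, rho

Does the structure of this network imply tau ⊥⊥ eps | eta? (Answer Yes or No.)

Enumerating the 2 paths from tau to eps and testing each for blocking by {eta}:
Path 1: tau → rho ← eta ← lam → eps
  rho is a collider here and neither rho nor any of its descendants is conditioned on, so the collider stays closed — the path is blocked at rho.
Path 2: tau → lam → eps
  lam is a chain and lam is not conditioned on — no node blocks this path, so it is active.
Because an active path exists, tau and eps are not d-separated.

No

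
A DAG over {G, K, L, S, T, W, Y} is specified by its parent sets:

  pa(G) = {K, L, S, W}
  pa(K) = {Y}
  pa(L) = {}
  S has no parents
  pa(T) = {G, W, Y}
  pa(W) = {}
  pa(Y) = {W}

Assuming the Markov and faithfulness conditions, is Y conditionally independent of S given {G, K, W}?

Yes — Y and S are d-separated given {G, K, W}.

5 paths connect Y and S; each must be blocked for d-separation to hold:
Path 1: Y ← W → G ← S
  W is a fork here and W is conditioned on, so the path is blocked at W.
Path 2: Y ← W → T ← G ← S
  W is a fork here and W is conditioned on, so the path is blocked at W.
Path 3: Y → T ← G ← S
  T is a collider here and neither T nor any of its descendants is conditioned on, so the collider stays closed — the path is blocked at T.
Path 4: Y → T ← W → G ← S
  T is a collider here and neither T nor any of its descendants is conditioned on, so the collider stays closed — the path is blocked at T.
Path 5: Y → K → G ← S
  K is a chain here and K is conditioned on, so the path is blocked at K.
Since every path is blocked, d-separation holds.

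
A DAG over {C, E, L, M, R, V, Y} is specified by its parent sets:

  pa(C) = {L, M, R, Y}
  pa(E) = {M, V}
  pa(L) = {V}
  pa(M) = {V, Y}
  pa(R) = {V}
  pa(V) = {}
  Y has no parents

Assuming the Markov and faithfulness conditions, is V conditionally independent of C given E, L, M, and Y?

No

6 paths connect V and C; each must be blocked for d-separation to hold:
Path 1: V → M ← Y → C
  Y is a fork here and Y is conditioned on, so the path is blocked at Y.
Path 2: V → M → C
  M is a chain here and M is conditioned on, so the path is blocked at M.
Path 3: V → E ← M ← Y → C
  M is a chain here and M is conditioned on, so the path is blocked at M.
Path 4: V → E ← M → C
  M is a fork here and M is conditioned on, so the path is blocked at M.
Path 5: V → R → C
  R is a chain and R is not conditioned on — no node blocks this path, so it is active.
Path 6: V → L → C
  L is a chain here and L is conditioned on, so the path is blocked at L.
Because an active path exists, V and C are not d-separated.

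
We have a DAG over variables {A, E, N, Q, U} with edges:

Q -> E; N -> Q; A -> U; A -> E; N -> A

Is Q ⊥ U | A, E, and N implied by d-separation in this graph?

There are 2 undirected paths between Q and U; checking each against the conditioning set {A, E, N}:
Path 1: Q → E ← A → U
  A is a fork here and A is conditioned on, so the path is blocked at A.
Path 2: Q ← N → A → U
  N is a fork here and N is conditioned on, so the path is blocked at N.
Since every path is blocked, d-separation holds.

Yes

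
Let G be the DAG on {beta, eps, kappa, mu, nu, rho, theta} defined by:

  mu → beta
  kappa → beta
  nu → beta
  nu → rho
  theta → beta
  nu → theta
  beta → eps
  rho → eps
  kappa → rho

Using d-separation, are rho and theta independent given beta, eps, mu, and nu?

Enumerating the 6 paths from rho to theta and testing each for blocking by {beta, eps, mu, nu}:
Path 1: rho ← kappa → beta ← theta
  kappa is a fork and kappa is not conditioned on; beta is a collider and beta is conditioned on, which opens it — no node blocks this path, so it is active.
Path 2: rho ← kappa → beta ← nu → theta
  nu is a fork here and nu is conditioned on, so the path is blocked at nu.
Path 3: rho → eps ← beta ← theta
  beta is a chain here and beta is conditioned on, so the path is blocked at beta.
Path 4: rho → eps ← beta ← nu → theta
  beta is a chain here and beta is conditioned on, so the path is blocked at beta.
Path 5: rho ← nu → theta
  nu is a fork here and nu is conditioned on, so the path is blocked at nu.
Path 6: rho ← nu → beta ← theta
  nu is a fork here and nu is conditioned on, so the path is blocked at nu.
At least one path is unblocked, so d-separation fails.

No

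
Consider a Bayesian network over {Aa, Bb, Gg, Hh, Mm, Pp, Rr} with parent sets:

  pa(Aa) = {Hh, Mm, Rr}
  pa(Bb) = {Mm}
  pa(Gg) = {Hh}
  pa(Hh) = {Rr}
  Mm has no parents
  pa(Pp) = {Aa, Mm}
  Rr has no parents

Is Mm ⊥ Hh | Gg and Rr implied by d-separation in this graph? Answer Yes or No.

Enumerating the 4 paths from Mm to Hh and testing each for blocking by {Gg, Rr}:
  1. Mm → Pp ← Aa ← Hh — Pp:collider[blocks]; Aa:chain[open] ⇒ blocked
  2. Mm → Pp ← Aa ← Rr → Hh — Pp:collider[blocks]; Aa:chain[open]; Rr:fork[blocks] ⇒ blocked
  3. Mm → Aa ← Hh — Aa:collider[blocks] ⇒ blocked
  4. Mm → Aa ← Rr → Hh — Aa:collider[blocks]; Rr:fork[blocks] ⇒ blocked
Every path is blocked, so Mm and Hh are d-separated given {Gg, Rr}.

Yes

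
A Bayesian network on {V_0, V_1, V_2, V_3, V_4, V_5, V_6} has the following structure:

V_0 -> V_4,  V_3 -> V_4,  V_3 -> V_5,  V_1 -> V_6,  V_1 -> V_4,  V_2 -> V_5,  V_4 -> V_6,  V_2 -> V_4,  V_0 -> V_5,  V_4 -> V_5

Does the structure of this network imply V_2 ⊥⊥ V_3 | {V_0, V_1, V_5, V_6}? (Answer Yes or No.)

No

6 paths connect V_2 and V_3; each must be blocked for d-separation to hold:
  1. V_2 → V_5 ← V_4 ← V_3 — V_5:collider[open]; V_4:chain[open] ⇒ active
  2. V_2 → V_5 ← V_3 — V_5:collider[open] ⇒ active
  3. V_2 → V_5 ← V_0 → V_4 ← V_3 — V_5:collider[open]; V_0:fork[blocks]; V_4:collider[open] ⇒ blocked
  4. V_2 → V_4 → V_5 ← V_3 — V_4:chain[open]; V_5:collider[open] ⇒ active
  5. V_2 → V_4 ← V_3 — V_4:collider[open] ⇒ active
  6. V_2 → V_4 ← V_0 → V_5 ← V_3 — V_4:collider[open]; V_0:fork[blocks]; V_5:collider[open] ⇒ blocked
Since the path V_2 → V_5 ← V_4 ← V_3 is active, V_2 and V_3 are not d-separated given {V_0, V_1, V_5, V_6}.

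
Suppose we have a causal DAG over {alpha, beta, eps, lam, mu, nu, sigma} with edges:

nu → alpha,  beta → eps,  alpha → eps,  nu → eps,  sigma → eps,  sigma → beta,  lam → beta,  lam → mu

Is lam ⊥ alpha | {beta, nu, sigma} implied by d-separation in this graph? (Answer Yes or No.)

4 paths connect lam and alpha; each must be blocked for d-separation to hold:
  1. lam → beta ← sigma → eps ← nu → alpha — beta:collider[open]; sigma:fork[blocks]; eps:collider[blocks]; nu:fork[blocks] ⇒ blocked
  2. lam → beta ← sigma → eps ← alpha — beta:collider[open]; sigma:fork[blocks]; eps:collider[blocks] ⇒ blocked
  3. lam → beta → eps ← nu → alpha — beta:chain[blocks]; eps:collider[blocks]; nu:fork[blocks] ⇒ blocked
  4. lam → beta → eps ← alpha — beta:chain[blocks]; eps:collider[blocks] ⇒ blocked
All paths are blocked; lam ⊥ alpha | {beta, nu, sigma} holds.

Yes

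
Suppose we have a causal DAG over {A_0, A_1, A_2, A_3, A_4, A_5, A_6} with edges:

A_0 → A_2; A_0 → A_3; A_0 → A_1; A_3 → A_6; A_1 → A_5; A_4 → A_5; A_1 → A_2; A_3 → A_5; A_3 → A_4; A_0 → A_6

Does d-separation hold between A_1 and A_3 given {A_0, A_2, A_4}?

Yes

6 paths connect A_1 and A_3; each must be blocked for d-separation to hold:
  1. A_1 → A_2 ← A_0 → A_6 ← A_3 — A_2:collider[open]; A_0:fork[blocks]; A_6:collider[blocks] ⇒ blocked
  2. A_1 → A_2 ← A_0 → A_3 — A_2:collider[open]; A_0:fork[blocks] ⇒ blocked
  3. A_1 ← A_0 → A_6 ← A_3 — A_0:fork[blocks]; A_6:collider[blocks] ⇒ blocked
  4. A_1 ← A_0 → A_3 — A_0:fork[blocks] ⇒ blocked
  5. A_1 → A_5 ← A_3 — A_5:collider[blocks] ⇒ blocked
  6. A_1 → A_5 ← A_4 ← A_3 — A_5:collider[blocks]; A_4:chain[blocks] ⇒ blocked
All paths are blocked; A_1 ⊥ A_3 | {A_0, A_2, A_4} holds.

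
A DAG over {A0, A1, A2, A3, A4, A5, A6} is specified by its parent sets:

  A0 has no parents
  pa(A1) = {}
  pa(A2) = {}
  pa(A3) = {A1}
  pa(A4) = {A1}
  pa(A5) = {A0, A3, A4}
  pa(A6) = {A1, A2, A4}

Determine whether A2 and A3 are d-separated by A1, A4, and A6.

There are 4 undirected paths between A2 and A3; checking each against the conditioning set {A1, A4, A6}:
Path 1: A2 → A6 ← A4 → A5 ← A3
  A4 is a fork here and A4 is conditioned on, so the path is blocked at A4.
Path 2: A2 → A6 ← A4 ← A1 → A3
  A4 is a chain here and A4 is conditioned on, so the path is blocked at A4.
Path 3: A2 → A6 ← A1 → A4 → A5 ← A3
  A1 is a fork here and A1 is conditioned on, so the path is blocked at A1.
Path 4: A2 → A6 ← A1 → A3
  A1 is a fork here and A1 is conditioned on, so the path is blocked at A1.
All paths are blocked; A2 ⊥ A3 | {A1, A4, A6} holds.

Yes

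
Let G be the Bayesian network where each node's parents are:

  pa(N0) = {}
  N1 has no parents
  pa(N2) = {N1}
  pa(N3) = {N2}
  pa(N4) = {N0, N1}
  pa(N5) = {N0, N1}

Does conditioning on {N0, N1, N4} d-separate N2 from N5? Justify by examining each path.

Yes — N2 and N5 are d-separated given {N0, N1, N4}.

There are 2 undirected paths between N2 and N5; checking each against the conditioning set {N0, N1, N4}:
Path 1: N2 ← N1 → N5
  N1 is a fork here and N1 is conditioned on, so the path is blocked at N1.
Path 2: N2 ← N1 → N4 ← N0 → N5
  N1 is a fork here and N1 is conditioned on, so the path is blocked at N1.
Since every path is blocked, d-separation holds.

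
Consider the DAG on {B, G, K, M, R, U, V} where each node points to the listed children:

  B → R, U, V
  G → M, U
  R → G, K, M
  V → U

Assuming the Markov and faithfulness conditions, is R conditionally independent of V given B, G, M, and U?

Yes

There are 6 undirected paths between R and V; checking each against the conditioning set {B, G, M, U}:
  1. R → G → U ← V — G:chain[blocks]; U:collider[open] ⇒ blocked
  2. R → G → U ← B → V — G:chain[blocks]; U:collider[open]; B:fork[blocks] ⇒ blocked
  3. R ← B → V — B:fork[blocks] ⇒ blocked
  4. R ← B → U ← V — B:fork[blocks]; U:collider[open] ⇒ blocked
  5. R → M ← G → U ← V — M:collider[open]; G:fork[blocks]; U:collider[open] ⇒ blocked
  6. R → M ← G → U ← B → V — M:collider[open]; G:fork[blocks]; U:collider[open]; B:fork[blocks] ⇒ blocked
Since every path is blocked, d-separation holds.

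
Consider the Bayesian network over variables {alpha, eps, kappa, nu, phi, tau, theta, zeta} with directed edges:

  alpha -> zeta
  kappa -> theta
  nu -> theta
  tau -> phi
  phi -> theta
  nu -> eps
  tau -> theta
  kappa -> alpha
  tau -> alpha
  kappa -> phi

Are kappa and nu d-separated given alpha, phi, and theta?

We examine all 5 paths between kappa and nu:
  1. kappa → phi → theta ← nu — phi:chain[blocks]; theta:collider[open] ⇒ blocked
  2. kappa → phi ← tau → theta ← nu — phi:collider[open]; tau:fork[open]; theta:collider[open] ⇒ active
  3. kappa → theta ← nu — theta:collider[open] ⇒ active
  4. kappa → alpha ← tau → phi → theta ← nu — alpha:collider[open]; tau:fork[open]; phi:chain[blocks]; theta:collider[open] ⇒ blocked
  5. kappa → alpha ← tau → theta ← nu — alpha:collider[open]; tau:fork[open]; theta:collider[open] ⇒ active
Since the path kappa → phi ← tau → theta ← nu is active, kappa and nu are not d-separated given {alpha, phi, theta}.

No — kappa and nu are not d-separated given {alpha, phi, theta}.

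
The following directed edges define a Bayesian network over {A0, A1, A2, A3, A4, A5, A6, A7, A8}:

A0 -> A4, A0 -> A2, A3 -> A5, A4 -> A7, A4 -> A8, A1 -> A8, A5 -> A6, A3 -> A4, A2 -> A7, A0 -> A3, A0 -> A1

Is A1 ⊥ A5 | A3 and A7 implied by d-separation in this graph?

6 paths connect A1 and A5; each must be blocked for d-separation to hold:
Path 1: A1 → A8 ← A4 ← A3 → A5
  A8 is a collider here and neither A8 nor any of its descendants is conditioned on, so the collider stays closed — the path is blocked at A8.
Path 2: A1 → A8 ← A4 → A7 ← A2 ← A0 → A3 → A5
  A8 is a collider here and neither A8 nor any of its descendants is conditioned on, so the collider stays closed — the path is blocked at A8.
Path 3: A1 → A8 ← A4 ← A0 → A3 → A5
  A8 is a collider here and neither A8 nor any of its descendants is conditioned on, so the collider stays closed — the path is blocked at A8.
Path 4: A1 ← A0 → A4 ← A3 → A5
  A3 is a fork here and A3 is conditioned on, so the path is blocked at A3.
Path 5: A1 ← A0 → A3 → A5
  A3 is a chain here and A3 is conditioned on, so the path is blocked at A3.
Path 6: A1 ← A0 → A2 → A7 ← A4 ← A3 → A5
  A3 is a fork here and A3 is conditioned on, so the path is blocked at A3.
All paths are blocked; A1 ⊥ A5 | {A3, A7} holds.

Yes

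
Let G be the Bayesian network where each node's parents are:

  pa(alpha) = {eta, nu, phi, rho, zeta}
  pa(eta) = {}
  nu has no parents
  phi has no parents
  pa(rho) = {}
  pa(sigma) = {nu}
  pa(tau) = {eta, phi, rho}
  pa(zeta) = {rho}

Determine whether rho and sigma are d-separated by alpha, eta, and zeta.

No

4 paths connect rho and sigma; each must be blocked for d-separation to hold:
  1. rho → tau ← eta → alpha ← nu → sigma — tau:collider[blocks]; eta:fork[blocks]; alpha:collider[open]; nu:fork[open] ⇒ blocked
  2. rho → tau ← phi → alpha ← nu → sigma — tau:collider[blocks]; phi:fork[open]; alpha:collider[open]; nu:fork[open] ⇒ blocked
  3. rho → zeta → alpha ← nu → sigma — zeta:chain[blocks]; alpha:collider[open]; nu:fork[open] ⇒ blocked
  4. rho → alpha ← nu → sigma — alpha:collider[open]; nu:fork[open] ⇒ active
Because an active path exists, rho and sigma are not d-separated.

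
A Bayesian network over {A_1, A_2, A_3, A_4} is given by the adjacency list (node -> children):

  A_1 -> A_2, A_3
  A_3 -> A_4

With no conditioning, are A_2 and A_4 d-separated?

No — A_2 and A_4 are not d-separated given ∅.

The only undirected path from A_2 to A_4 is:
  1. A_2 ← A_1 → A_3 → A_4 — A_1:fork[open]; A_3:chain[open] ⇒ active
Since the path A_2 ← A_1 → A_3 → A_4 is active, A_2 and A_4 are not d-separated given ∅.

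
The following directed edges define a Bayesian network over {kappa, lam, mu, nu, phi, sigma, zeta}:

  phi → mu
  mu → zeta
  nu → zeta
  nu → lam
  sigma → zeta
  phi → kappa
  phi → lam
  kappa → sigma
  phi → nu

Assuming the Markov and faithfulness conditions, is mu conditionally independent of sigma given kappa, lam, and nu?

Yes

Enumerating the 6 paths from mu to sigma and testing each for blocking by {kappa, lam, nu}:
Path 1: mu → zeta ← sigma
  zeta is a collider here and neither zeta nor any of its descendants is conditioned on, so the collider stays closed — the path is blocked at zeta.
Path 2: mu → zeta ← nu → lam ← phi → kappa → sigma
  zeta is a collider here and neither zeta nor any of its descendants is conditioned on, so the collider stays closed — the path is blocked at zeta.
Path 3: mu → zeta ← nu ← phi → kappa → sigma
  zeta is a collider here and neither zeta nor any of its descendants is conditioned on, so the collider stays closed — the path is blocked at zeta.
Path 4: mu ← phi → lam ← nu → zeta ← sigma
  nu is a fork here and nu is conditioned on, so the path is blocked at nu.
Path 5: mu ← phi → kappa → sigma
  kappa is a chain here and kappa is conditioned on, so the path is blocked at kappa.
Path 6: mu ← phi → nu → zeta ← sigma
  nu is a chain here and nu is conditioned on, so the path is blocked at nu.
Since every path is blocked, d-separation holds.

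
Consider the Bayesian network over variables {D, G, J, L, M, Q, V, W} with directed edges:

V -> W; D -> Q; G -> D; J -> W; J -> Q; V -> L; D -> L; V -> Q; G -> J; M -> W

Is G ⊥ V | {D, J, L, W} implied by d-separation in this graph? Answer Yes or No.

Yes

Enumerating the 6 paths from G to V and testing each for blocking by {D, J, L, W}:
Path 1: G → J → Q ← V
  J is a chain here and J is conditioned on, so the path is blocked at J.
Path 2: G → J → Q ← D → L ← V
  J is a chain here and J is conditioned on, so the path is blocked at J.
Path 3: G → J → W ← V
  J is a chain here and J is conditioned on, so the path is blocked at J.
Path 4: G → D → Q ← J → W ← V
  D is a chain here and D is conditioned on, so the path is blocked at D.
Path 5: G → D → Q ← V
  D is a chain here and D is conditioned on, so the path is blocked at D.
Path 6: G → D → L ← V
  D is a chain here and D is conditioned on, so the path is blocked at D.
Every path is blocked, so G and V are d-separated given {D, J, L, W}.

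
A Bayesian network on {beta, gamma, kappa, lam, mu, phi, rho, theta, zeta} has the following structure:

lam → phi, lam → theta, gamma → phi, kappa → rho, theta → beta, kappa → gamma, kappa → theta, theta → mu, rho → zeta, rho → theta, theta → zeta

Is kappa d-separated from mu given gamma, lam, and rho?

No — kappa and mu are not d-separated given {gamma, lam, rho}.

We examine all 4 paths between kappa and mu:
Path 1: kappa → theta → mu
  theta is a chain and theta is not conditioned on — no node blocks this path, so it is active.
Path 2: kappa → rho → theta → mu
  rho is a chain here and rho is conditioned on, so the path is blocked at rho.
Path 3: kappa → rho → zeta ← theta → mu
  rho is a chain here and rho is conditioned on, so the path is blocked at rho.
Path 4: kappa → gamma → phi ← lam → theta → mu
  gamma is a chain here and gamma is conditioned on, so the path is blocked at gamma.
Because an active path exists, kappa and mu are not d-separated.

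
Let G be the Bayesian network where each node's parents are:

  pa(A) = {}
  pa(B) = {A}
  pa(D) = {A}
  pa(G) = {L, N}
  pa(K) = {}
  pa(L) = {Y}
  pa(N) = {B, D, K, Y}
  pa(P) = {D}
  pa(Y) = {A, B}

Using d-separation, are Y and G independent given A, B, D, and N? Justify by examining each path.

No

Enumerating the 6 paths from Y to G and testing each for blocking by {A, B, D, N}:
Path 1: Y ← B → N → G
  B is a fork here and B is conditioned on, so the path is blocked at B.
Path 2: Y ← B ← A → D → N → G
  B is a chain here and B is conditioned on, so the path is blocked at B.
Path 3: Y → N → G
  N is a chain here and N is conditioned on, so the path is blocked at N.
Path 4: Y → L → G
  L is a chain and L is not conditioned on — no node blocks this path, so it is active.
Path 5: Y ← A → B → N → G
  A is a fork here and A is conditioned on, so the path is blocked at A.
Path 6: Y ← A → D → N → G
  A is a fork here and A is conditioned on, so the path is blocked at A.
Since the path Y → L → G is active, Y and G are not d-separated given {A, B, D, N}.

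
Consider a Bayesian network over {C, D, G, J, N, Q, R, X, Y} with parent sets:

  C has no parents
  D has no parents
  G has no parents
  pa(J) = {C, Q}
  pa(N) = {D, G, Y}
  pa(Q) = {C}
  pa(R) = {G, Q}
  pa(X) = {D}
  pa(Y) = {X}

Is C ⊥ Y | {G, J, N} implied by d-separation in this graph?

We examine all 4 paths between C and Y:
Path 1: C → Q → R ← G → N ← Y
  R is a collider here and neither R nor any of its descendants is conditioned on, so the collider stays closed — the path is blocked at R.
Path 2: C → Q → R ← G → N ← D → X → Y
  R is a collider here and neither R nor any of its descendants is conditioned on, so the collider stays closed — the path is blocked at R.
Path 3: C → J ← Q → R ← G → N ← Y
  R is a collider here and neither R nor any of its descendants is conditioned on, so the collider stays closed — the path is blocked at R.
Path 4: C → J ← Q → R ← G → N ← D → X → Y
  R is a collider here and neither R nor any of its descendants is conditioned on, so the collider stays closed — the path is blocked at R.
Every path is blocked, so C and Y are d-separated given {G, J, N}.

Yes — C and Y are d-separated given {G, J, N}.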